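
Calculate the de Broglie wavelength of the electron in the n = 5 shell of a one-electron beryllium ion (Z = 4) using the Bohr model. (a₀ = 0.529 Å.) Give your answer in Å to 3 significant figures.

4.15 Å

The Bohr quantisation condition is nλ = 2πr_n.
r_n = n²a₀/Z = 3.31 Å
λ = 2πr_n/n = 2π·3.31/5 = 4.15 Å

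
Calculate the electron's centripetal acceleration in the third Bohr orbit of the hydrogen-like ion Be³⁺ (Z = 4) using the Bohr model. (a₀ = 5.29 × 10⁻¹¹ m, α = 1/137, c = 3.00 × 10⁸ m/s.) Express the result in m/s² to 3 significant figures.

7.16 × 10²² m/s²

r = n²a₀/Z = 1.19 × 10⁻¹⁰ m, v = Zαc/n = 2.92 × 10⁶ m/s
a = v²/r = (2.92 × 10⁶)² / 1.19 × 10⁻¹⁰ = 7.16 × 10²² m/s²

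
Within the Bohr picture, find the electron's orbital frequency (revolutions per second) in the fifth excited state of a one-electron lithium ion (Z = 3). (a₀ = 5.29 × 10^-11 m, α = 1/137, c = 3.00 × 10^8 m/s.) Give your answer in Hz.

2.75 × 10^14 Hz

r = n²a₀/Z = 6.35 × 10^-10 m, v = Zαc/n = 1.09 × 10^6 m/s
f = v/(2πr) = 2.75 × 10^14 Hz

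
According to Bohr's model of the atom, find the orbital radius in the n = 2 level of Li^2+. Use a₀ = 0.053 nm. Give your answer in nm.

0.071 nm

r_n = n²a₀/Z = 2² × 0.053 / 3
    = 4 × 0.053 / 3 = 0.071 nm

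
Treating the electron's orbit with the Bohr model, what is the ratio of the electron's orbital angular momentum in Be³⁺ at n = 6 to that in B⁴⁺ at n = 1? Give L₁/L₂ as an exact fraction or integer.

L = nℏ is independent of Z.
L₁/L₂ = n₁/n₂ = 6/1 = 6

6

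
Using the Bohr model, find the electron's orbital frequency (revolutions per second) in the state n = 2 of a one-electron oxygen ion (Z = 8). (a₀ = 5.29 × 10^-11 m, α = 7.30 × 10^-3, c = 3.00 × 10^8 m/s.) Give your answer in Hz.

r = n²a₀/Z = 2.65 × 10^-11 m, v = Zαc/n = 8.76 × 10^6 m/s
f = v/(2πr) = 5.27 × 10^16 Hz

5.27 × 10^16 Hz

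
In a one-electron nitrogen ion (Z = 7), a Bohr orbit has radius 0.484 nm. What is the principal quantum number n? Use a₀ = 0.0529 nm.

r_n = n²a₀/Z ⇒ n² = rZ/a₀ = 0.484 × 7 / 0.0529 ≈ 64.05
n = 8

8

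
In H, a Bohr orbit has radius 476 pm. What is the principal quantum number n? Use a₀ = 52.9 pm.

r_n = n²a₀/Z ⇒ n² = rZ/a₀ = 476 × 1 / 52.9 ≈ 9.00
n = 3

3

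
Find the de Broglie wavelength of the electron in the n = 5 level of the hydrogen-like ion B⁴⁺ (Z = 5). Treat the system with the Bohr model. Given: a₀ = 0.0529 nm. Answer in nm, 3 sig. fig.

0.332 nm

The Bohr quantisation condition is nλ = 2πr_n.
r_n = n²a₀/Z = 0.265 nm
λ = 2πr_n/n = 2π·0.265/5 = 0.332 nm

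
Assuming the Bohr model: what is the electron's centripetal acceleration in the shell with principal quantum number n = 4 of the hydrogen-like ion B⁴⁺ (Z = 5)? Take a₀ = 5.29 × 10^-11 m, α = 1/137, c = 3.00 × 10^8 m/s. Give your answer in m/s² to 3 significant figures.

4.43 × 10^22 m/s²

r = n²a₀/Z = 1.69 × 10^-10 m, v = Zαc/n = 2.74 × 10^6 m/s
a = v²/r = (2.74 × 10^6)² / 1.69 × 10^-10 = 4.43 × 10^22 m/s²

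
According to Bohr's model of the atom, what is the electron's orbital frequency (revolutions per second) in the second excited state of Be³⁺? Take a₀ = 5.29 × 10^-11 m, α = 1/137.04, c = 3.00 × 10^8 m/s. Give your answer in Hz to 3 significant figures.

3.90 × 10^15 Hz

r = n²a₀/Z = 1.19 × 10^-10 m, v = Zαc/n = 2.92 × 10^6 m/s
f = v/(2πr) = 3.90 × 10^15 Hz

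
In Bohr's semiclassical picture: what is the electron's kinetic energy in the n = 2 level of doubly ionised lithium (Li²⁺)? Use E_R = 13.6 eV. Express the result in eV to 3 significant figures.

30.6 eV

For a Coulomb orbit the virial theorem gives K = −E_n.
E_n = −E_R·Z²/n², so K = E_R·Z²/n² = 13.6 × 3²/2² = 30.6 eV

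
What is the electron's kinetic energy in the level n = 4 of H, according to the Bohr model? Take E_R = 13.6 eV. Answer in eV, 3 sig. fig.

For a Coulomb orbit the virial theorem gives K = −E_n.
E_n = −E_R·Z²/n², so K = E_R·Z²/n² = 13.6 × 1²/4² = 0.850 eV

0.850 eV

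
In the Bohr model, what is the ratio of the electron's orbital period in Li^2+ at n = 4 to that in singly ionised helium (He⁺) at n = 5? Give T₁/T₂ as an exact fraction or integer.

256/1125

T ∝ Z^-2 · n^3
T₁/T₂ = (3/2)^-2 · (4/5)^3 = 256/1125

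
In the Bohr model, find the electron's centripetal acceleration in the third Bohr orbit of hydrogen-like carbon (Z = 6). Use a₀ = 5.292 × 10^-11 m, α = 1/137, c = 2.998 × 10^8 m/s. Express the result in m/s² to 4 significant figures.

r = n²a₀/Z = 7.938 × 10^-11 m, v = Zαc/n = 4.377 × 10^6 m/s
a = v²/r = (4.377 × 10^6)² / 7.938 × 10^-11 = 2.413 × 10^23 m/s²

2.413 × 10^23 m/s²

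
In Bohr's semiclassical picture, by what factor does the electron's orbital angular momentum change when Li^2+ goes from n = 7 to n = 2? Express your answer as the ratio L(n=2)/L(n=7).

2/7

L = nℏ depends only on n, so L ∝ n.
L(n=2)/L(n=7) = (2/7)^1 = 2/7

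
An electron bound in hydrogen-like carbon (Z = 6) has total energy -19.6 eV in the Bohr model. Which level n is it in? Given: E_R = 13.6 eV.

5

E_n = −E_R Z²/n² ⇒ n² = E_R Z²/(−E_n) = 13.6 × 6² / 19.6 ≈ 24.98
n = 5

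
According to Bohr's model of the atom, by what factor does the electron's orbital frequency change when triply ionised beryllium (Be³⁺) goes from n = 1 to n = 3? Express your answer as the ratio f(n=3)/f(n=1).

f ∝ Z^2 · n^-3; with Z fixed, f ∝ n^-3.
f(n=3)/f(n=1) = (3/1)^-3 = 1/27

1/27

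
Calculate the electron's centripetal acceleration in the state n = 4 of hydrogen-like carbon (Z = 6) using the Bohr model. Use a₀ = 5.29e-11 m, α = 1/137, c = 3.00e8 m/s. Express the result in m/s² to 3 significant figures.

r = n²a₀/Z = 1.41e-10 m, v = Zαc/n = 3.28e6 m/s
a = v²/r = (3.28e6)² / 1.41e-10 = 7.65e22 m/s²

7.65e22 m/s²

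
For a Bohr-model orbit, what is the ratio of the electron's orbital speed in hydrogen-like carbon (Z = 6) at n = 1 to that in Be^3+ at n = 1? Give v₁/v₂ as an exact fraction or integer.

3/2

v ∝ Z^1 · n^-1
v₁/v₂ = (6/4)^1 · (1/1)^-1 = 3/2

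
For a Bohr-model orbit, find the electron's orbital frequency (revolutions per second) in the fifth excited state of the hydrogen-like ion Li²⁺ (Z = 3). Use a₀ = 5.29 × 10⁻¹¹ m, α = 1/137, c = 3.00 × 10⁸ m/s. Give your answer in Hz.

2.75 × 10¹⁴ Hz

r = n²a₀/Z = 6.35 × 10⁻¹⁰ m, v = Zαc/n = 1.09 × 10⁶ m/s
f = v/(2πr) = 2.75 × 10¹⁴ Hz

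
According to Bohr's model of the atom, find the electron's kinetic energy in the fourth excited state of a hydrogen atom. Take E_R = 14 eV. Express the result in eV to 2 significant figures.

For a Coulomb orbit the virial theorem gives K = −E_n.
E_n = −E_R·Z²/n², so K = E_R·Z²/n² = 14 × 1²/5² = 0.56 eV

0.56 eV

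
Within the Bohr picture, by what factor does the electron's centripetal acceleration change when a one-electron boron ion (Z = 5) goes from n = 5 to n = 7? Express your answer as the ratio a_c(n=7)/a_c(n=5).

a_c ∝ Z^3 · n^-4; with Z fixed, a_c ∝ n^-4.
a_c(n=7)/a_c(n=5) = (7/5)^-4 = 625/2401

625/2401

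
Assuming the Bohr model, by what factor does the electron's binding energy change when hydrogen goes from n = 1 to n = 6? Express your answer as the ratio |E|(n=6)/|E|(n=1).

|E| ∝ Z^2 · n^-2; with Z fixed, |E| ∝ n^-2.
|E|(n=6)/|E|(n=1) = (6/1)^-2 = 1/36

1/36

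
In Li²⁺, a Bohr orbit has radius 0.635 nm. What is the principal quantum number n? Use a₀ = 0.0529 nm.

r_n = n²a₀/Z ⇒ n² = rZ/a₀ = 0.635 × 3 / 0.0529 ≈ 36.01
n = 6

6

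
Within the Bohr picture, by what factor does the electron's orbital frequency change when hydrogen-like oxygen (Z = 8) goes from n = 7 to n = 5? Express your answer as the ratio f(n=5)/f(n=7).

343/125

f ∝ Z^2 · n^-3; with Z fixed, f ∝ n^-3.
f(n=5)/f(n=7) = (5/7)^-3 = 343/125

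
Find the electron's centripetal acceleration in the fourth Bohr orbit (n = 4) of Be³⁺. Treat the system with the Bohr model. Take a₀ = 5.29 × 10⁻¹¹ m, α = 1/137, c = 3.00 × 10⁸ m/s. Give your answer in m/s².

r = n²a₀/Z = 2.12 × 10⁻¹⁰ m, v = Zαc/n = 2.19 × 10⁶ m/s
a = v²/r = (2.19 × 10⁶)² / 2.12 × 10⁻¹⁰ = 2.27 × 10²² m/s²

2.27 × 10²² m/s²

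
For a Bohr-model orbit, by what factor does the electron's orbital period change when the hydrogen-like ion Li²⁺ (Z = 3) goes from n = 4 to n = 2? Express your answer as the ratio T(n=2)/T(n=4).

T ∝ Z^-2 · n^3; with Z fixed, T ∝ n^3.
T(n=2)/T(n=4) = (2/4)^3 = 1/8

1/8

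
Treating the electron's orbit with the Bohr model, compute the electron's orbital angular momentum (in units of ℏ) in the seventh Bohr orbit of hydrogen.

7

L_n = nℏ, so L/ℏ = n = 7.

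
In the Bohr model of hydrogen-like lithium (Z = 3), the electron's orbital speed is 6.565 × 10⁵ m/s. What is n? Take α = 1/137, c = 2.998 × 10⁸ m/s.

v_n = Zαc/n ⇒ n = Zαc/v = 3 × 0.007299 × 2.998 × 10⁸ / 6.565 × 10⁵ ≈ 10.00
n = 10

10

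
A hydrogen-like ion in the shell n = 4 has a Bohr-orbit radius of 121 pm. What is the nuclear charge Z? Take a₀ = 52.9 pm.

7

r_n = n²a₀/Z ⇒ Z = n²a₀/r = 4² × 52.9 / 121 ≈ 7.00
Z = 7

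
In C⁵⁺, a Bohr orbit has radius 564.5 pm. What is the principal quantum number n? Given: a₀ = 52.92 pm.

r_n = n²a₀/Z ⇒ n² = rZ/a₀ = 564.5 × 6 / 52.92 ≈ 64.00
n = 8

8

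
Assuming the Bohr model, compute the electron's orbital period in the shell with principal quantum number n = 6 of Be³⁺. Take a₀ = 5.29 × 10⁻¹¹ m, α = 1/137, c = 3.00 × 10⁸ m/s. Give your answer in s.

2.05 × 10⁻¹⁵ s

r = n²a₀/Z = 6²·5.29 × 10⁻¹¹/4 = 4.76 × 10⁻¹⁰ m
v = Zαc/n = 4·0.00730·3.00 × 10⁸/6 = 1.46 × 10⁶ m/s
T = 2πr/v = 2.05 × 10⁻¹⁵ s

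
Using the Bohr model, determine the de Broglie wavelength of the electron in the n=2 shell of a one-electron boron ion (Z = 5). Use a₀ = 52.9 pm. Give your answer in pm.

133 pm

The Bohr quantisation condition is nλ = 2πr_n.
r_n = n²a₀/Z = 42.3 pm
λ = 2πr_n/n = 2π·42.3/2 = 133 pm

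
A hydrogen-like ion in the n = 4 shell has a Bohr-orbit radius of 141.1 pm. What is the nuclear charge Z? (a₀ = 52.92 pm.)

6

r_n = n²a₀/Z ⇒ Z = n²a₀/r = 4² × 52.92 / 141.1 ≈ 6.00
Z = 6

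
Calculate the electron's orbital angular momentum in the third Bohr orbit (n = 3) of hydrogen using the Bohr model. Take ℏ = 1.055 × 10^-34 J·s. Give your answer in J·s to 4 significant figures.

3.165 × 10^-34 J·s

L_n = nℏ = 3 × 1.055 × 10^-34 = 3.165 × 10^-34 J·s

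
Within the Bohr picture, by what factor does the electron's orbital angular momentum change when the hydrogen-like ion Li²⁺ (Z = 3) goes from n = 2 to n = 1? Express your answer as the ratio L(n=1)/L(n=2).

L = nℏ depends only on n, so L ∝ n.
L(n=1)/L(n=2) = (1/2)^1 = 1/2

1/2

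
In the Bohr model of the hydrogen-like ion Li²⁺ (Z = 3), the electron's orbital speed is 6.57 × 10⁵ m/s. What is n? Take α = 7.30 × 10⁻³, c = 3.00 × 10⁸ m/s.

10

v_n = Zαc/n ⇒ n = Zαc/v = 3 × 0.00730 × 3.00 × 10⁸ / 6.57 × 10⁵ ≈ 10.00
n = 10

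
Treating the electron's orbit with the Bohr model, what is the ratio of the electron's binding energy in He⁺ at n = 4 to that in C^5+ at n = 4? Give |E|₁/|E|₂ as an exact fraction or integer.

|E| ∝ Z^2 · n^-2
|E|₁/|E|₂ = (2/6)^2 · (4/4)^-2 = 1/9

1/9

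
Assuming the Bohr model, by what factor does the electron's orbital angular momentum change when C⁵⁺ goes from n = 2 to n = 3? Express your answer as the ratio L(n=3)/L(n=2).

L = nℏ depends only on n, so L ∝ n.
L(n=3)/L(n=2) = (3/2)^1 = 3/2

3/2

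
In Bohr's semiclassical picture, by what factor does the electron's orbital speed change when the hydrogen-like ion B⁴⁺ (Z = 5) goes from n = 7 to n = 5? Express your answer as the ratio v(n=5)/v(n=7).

7/5

v ∝ Z^1 · n^-1; with Z fixed, v ∝ n^-1.
v(n=5)/v(n=7) = (5/7)^-1 = 7/5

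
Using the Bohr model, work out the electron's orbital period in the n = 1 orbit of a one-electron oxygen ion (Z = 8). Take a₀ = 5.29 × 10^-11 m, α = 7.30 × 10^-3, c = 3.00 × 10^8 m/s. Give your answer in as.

2.37 as

r = n²a₀/Z = 1²·5.29 × 10^-11/8 = 6.61 × 10^-12 m
v = Zαc/n = 8·0.00730·3.00 × 10^8/1 = 1.75 × 10^7 m/s
T = 2πr/v = 2.37 × 10^-18 s = 2.37 as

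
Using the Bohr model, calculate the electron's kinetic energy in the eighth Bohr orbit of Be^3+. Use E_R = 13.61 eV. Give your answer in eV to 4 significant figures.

3.402 eV

For a Coulomb orbit the virial theorem gives K = −E_n.
E_n = −E_R·Z²/n², so K = E_R·Z²/n² = 13.61 × 4²/8² = 3.402 eV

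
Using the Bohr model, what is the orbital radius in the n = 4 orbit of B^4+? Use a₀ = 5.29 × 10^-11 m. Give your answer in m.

1.69 × 10^-10 m

r_n = n²a₀/Z = 4² × 5.29 × 10^-11 / 5
    = 16 × 5.29 × 10^-11 / 5 = 1.69 × 10^-10 m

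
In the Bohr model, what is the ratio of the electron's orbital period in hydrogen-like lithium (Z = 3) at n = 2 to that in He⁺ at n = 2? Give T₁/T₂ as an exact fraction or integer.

T ∝ Z^-2 · n^3
T₁/T₂ = (3/2)^-2 · (2/2)^3 = 4/9

4/9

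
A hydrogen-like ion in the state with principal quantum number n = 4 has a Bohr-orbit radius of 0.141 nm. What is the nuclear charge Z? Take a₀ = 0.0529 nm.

6

r_n = n²a₀/Z ⇒ Z = n²a₀/r = 4² × 0.0529 / 0.141 ≈ 6.00
Z = 6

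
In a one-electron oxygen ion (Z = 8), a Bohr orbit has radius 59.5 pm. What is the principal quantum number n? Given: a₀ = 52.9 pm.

3

r_n = n²a₀/Z ⇒ n² = rZ/a₀ = 59.5 × 8 / 52.9 ≈ 9.00
n = 3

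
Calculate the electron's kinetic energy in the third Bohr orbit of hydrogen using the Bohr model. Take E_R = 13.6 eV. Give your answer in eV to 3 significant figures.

For a Coulomb orbit the virial theorem gives K = −E_n.
E_n = −E_R·Z²/n², so K = E_R·Z²/n² = 13.6 × 1²/3² = 1.51 eV

1.51 eV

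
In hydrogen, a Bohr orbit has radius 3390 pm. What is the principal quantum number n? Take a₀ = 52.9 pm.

r_n = n²a₀/Z ⇒ n² = rZ/a₀ = 3390 × 1 / 52.9 ≈ 64.08
n = 8

8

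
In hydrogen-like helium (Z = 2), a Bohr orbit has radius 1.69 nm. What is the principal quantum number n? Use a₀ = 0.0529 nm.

8

r_n = n²a₀/Z ⇒ n² = rZ/a₀ = 1.69 × 2 / 0.0529 ≈ 63.89
n = 8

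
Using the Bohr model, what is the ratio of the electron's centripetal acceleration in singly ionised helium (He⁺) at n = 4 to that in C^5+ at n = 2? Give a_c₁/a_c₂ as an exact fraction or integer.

a_c ∝ Z^3 · n^-4
a_c₁/a_c₂ = (2/6)^3 · (4/2)^-4 = 1/432

1/432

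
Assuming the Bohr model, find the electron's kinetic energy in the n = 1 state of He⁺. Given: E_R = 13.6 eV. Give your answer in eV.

For a Coulomb orbit the virial theorem gives K = −E_n.
E_n = −E_R·Z²/n², so K = E_R·Z²/n² = 13.6 × 2²/1² = 54.4 eV

54.4 eV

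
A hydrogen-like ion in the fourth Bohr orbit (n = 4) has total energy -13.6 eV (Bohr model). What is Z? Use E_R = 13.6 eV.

4

E_n = −E_R Z²/n² ⇒ Z² = −E_n n²/E_R = 13.6 × 4² / 13.6 ≈ 16.00
Z = 4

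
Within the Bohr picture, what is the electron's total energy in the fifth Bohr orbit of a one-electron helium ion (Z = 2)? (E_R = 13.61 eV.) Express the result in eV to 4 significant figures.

-2.178 eV

E_n = −E_R·Z²/n² = −13.61 × 2²/5² = -2.178 eV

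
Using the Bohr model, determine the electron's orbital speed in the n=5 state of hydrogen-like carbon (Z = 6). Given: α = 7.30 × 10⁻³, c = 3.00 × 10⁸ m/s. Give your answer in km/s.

v_n = Zαc/n = 6 × 0.00730 × 3.00 × 10⁸ / 5
    = 2630 km/s

2630 km/s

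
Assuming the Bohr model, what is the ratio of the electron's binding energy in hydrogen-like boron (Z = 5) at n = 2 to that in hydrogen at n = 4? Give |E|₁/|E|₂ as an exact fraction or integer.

|E| ∝ Z^2 · n^-2
|E|₁/|E|₂ = (5/1)^2 · (2/4)^-2 = 100

100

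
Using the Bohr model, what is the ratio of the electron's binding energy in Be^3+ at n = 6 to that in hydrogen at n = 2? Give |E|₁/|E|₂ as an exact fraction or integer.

16/9

|E| ∝ Z^2 · n^-2
|E|₁/|E|₂ = (4/1)^2 · (6/2)^-2 = 16/9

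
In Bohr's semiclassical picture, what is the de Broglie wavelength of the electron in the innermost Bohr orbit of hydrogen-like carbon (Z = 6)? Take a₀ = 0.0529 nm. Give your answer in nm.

The Bohr quantisation condition is nλ = 2πr_n.
r_n = n²a₀/Z = 0.00882 nm
λ = 2πr_n/n = 2π·0.00882/1 = 0.0554 nm

0.0554 nm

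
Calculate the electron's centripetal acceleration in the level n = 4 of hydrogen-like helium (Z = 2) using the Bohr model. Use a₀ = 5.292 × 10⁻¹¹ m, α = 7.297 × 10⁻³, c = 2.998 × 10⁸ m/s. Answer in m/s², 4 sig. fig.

r = n²a₀/Z = 4.234 × 10⁻¹⁰ m, v = Zαc/n = 1.094 × 10⁶ m/s
a = v²/r = (1.094 × 10⁶)² / 4.234 × 10⁻¹⁰ = 2.826 × 10²¹ m/s²

2.826 × 10²¹ m/s²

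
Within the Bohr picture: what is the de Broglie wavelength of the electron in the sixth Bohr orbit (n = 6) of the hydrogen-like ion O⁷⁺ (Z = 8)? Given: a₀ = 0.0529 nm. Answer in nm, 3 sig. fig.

The Bohr quantisation condition is nλ = 2πr_n.
r_n = n²a₀/Z = 0.238 nm
λ = 2πr_n/n = 2π·0.238/6 = 0.249 nm

0.249 nm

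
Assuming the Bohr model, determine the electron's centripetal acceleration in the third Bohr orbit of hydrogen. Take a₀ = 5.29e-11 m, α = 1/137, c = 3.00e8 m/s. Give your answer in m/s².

r = n²a₀/Z = 4.76e-10 m, v = Zαc/n = 7.30e5 m/s
a = v²/r = (7.30e5)² / 4.76e-10 = 1.12e21 m/s²

1.12e21 m/s²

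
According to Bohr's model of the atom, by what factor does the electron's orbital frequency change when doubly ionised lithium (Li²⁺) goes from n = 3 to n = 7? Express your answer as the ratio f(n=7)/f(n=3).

f ∝ Z^2 · n^-3; with Z fixed, f ∝ n^-3.
f(n=7)/f(n=3) = (7/3)^-3 = 27/343

27/343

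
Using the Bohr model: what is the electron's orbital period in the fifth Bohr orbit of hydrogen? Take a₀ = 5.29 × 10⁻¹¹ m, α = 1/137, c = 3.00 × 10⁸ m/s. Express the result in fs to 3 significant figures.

19.0 fs

r = n²a₀/Z = 5²·5.29 × 10⁻¹¹/1 = 1.32 × 10⁻⁹ m
v = Zαc/n = 1·0.00730·3.00 × 10⁸/5 = 4.38 × 10⁵ m/s
T = 2πr/v = 1.90 × 10⁻¹⁴ s = 19.0 fs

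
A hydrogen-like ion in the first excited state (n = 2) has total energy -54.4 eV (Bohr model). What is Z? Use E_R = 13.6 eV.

4

E_n = −E_R Z²/n² ⇒ Z² = −E_n n²/E_R = 54.4 × 2² / 13.6 ≈ 16.00
Z = 4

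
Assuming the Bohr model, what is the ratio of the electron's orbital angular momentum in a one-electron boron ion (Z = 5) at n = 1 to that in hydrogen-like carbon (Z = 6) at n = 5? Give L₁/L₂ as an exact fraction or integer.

L = nℏ is independent of Z.
L₁/L₂ = n₁/n₂ = 1/5 = 1/5

1/5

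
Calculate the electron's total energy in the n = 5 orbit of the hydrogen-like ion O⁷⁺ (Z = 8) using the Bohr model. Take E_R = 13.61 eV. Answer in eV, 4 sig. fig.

-34.84 eV

E_n = −E_R·Z²/n² = −13.61 × 8²/5² = -34.84 eV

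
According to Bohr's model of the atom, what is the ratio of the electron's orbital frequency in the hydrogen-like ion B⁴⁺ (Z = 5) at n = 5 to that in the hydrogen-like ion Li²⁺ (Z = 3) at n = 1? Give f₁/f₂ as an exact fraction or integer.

1/45

f ∝ Z^2 · n^-3
f₁/f₂ = (5/3)^2 · (5/1)^-3 = 1/45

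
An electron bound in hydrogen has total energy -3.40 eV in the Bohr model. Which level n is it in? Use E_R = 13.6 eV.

2

E_n = −E_R Z²/n² ⇒ n² = E_R Z²/(−E_n) = 13.6 × 1² / 3.40 ≈ 4.00
n = 2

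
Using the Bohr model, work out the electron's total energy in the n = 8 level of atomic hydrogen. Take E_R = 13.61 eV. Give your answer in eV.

-0.2127 eV

E_n = −E_R·Z²/n² = −13.61 × 1²/8² = -0.2127 eV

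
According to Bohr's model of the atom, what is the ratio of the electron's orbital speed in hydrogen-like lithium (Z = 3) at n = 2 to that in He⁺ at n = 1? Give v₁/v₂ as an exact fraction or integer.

v ∝ Z^1 · n^-1
v₁/v₂ = (3/2)^1 · (2/1)^-1 = 3/4

3/4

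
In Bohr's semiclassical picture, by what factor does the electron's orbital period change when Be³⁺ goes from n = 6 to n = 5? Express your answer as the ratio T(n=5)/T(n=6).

T ∝ Z^-2 · n^3; with Z fixed, T ∝ n^3.
T(n=5)/T(n=6) = (5/6)^3 = 125/216

125/216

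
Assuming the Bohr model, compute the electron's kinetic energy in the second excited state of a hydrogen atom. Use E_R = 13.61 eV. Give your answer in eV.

For a Coulomb orbit the virial theorem gives K = −E_n.
E_n = −E_R·Z²/n², so K = E_R·Z²/n² = 13.61 × 1²/3² = 1.512 eV

1.512 eV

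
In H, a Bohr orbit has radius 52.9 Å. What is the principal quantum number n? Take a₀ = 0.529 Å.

10

r_n = n²a₀/Z ⇒ n² = rZ/a₀ = 52.9 × 1 / 0.529 ≈ 100.00
n = 10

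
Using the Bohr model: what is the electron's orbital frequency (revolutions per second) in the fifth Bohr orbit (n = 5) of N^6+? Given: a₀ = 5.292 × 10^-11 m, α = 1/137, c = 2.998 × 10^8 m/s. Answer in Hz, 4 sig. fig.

2.580 × 10^15 Hz

r = n²a₀/Z = 1.890 × 10^-10 m, v = Zαc/n = 3.064 × 10^6 m/s
f = v/(2πr) = 2.580 × 10^15 Hz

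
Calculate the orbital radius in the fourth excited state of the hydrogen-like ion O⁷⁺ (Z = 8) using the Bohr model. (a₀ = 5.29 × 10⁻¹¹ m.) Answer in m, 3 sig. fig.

r_n = n²a₀/Z = 5² × 5.29 × 10⁻¹¹ / 8
    = 25 × 5.29 × 10⁻¹¹ / 8 = 1.65 × 10⁻¹⁰ m

1.65 × 10⁻¹⁰ m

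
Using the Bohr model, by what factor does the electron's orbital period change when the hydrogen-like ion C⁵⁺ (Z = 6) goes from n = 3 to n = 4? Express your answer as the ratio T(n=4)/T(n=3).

64/27

T ∝ Z^-2 · n^3; with Z fixed, T ∝ n^3.
T(n=4)/T(n=3) = (4/3)^3 = 64/27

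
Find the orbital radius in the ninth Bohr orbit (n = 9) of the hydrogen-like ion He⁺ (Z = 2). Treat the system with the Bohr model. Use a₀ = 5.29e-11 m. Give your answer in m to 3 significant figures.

2.14e-9 m

r_n = n²a₀/Z = 9² × 5.29e-11 / 2
    = 81 × 5.29e-11 / 2 = 2.14e-9 m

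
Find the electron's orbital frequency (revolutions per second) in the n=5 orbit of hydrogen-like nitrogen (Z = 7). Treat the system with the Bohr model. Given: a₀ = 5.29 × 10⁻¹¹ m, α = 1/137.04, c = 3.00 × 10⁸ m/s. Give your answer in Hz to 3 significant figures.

r = n²a₀/Z = 1.89 × 10⁻¹⁰ m, v = Zαc/n = 3.06 × 10⁶ m/s
f = v/(2πr) = 2.58 × 10¹⁵ Hz

2.58 × 10¹⁵ Hz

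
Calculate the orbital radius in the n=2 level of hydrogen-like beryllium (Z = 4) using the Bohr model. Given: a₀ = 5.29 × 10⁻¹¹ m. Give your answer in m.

5.29 × 10⁻¹¹ m

r_n = n²a₀/Z = 2² × 5.29 × 10⁻¹¹ / 4
    = 4 × 5.29 × 10⁻¹¹ / 4 = 5.29 × 10⁻¹¹ m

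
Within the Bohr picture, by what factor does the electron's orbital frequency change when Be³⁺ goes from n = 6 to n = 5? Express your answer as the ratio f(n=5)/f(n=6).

f ∝ Z^2 · n^-3; with Z fixed, f ∝ n^-3.
f(n=5)/f(n=6) = (5/6)^-3 = 216/125

216/125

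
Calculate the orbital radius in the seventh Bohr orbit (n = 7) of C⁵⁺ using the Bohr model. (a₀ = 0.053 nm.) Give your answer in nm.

r_n = n²a₀/Z = 7² × 0.053 / 6
    = 49 × 0.053 / 6 = 0.43 nm

0.43 nm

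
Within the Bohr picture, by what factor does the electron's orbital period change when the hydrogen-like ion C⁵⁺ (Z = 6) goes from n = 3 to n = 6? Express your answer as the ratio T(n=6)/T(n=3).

8

T ∝ Z^-2 · n^3; with Z fixed, T ∝ n^3.
T(n=6)/T(n=3) = (6/3)^3 = 8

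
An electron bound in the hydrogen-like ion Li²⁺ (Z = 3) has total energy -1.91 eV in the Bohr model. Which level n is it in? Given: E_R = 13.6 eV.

E_n = −E_R Z²/n² ⇒ n² = E_R Z²/(−E_n) = 13.6 × 3² / 1.91 ≈ 64.08
n = 8

8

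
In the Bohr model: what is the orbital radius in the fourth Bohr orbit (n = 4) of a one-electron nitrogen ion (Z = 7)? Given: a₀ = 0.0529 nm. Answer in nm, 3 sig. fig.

0.121 nm

r_n = n²a₀/Z = 4² × 0.0529 / 7
    = 16 × 0.0529 / 7 = 0.121 nm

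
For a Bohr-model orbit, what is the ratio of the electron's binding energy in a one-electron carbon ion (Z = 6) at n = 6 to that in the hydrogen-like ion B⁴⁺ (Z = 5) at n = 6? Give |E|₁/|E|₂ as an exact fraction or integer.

|E| ∝ Z^2 · n^-2
|E|₁/|E|₂ = (6/5)^2 · (6/6)^-2 = 36/25

36/25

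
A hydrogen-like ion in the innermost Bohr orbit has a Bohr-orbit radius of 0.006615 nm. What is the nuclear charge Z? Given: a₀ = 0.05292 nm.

8

r_n = n²a₀/Z ⇒ Z = n²a₀/r = 1² × 0.05292 / 0.006615 ≈ 8.00
Z = 8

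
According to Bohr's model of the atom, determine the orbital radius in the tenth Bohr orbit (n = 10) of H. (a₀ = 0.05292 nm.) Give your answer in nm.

r_n = n²a₀/Z = 10² × 0.05292 / 1
    = 100 × 0.05292 / 1 = 5.292 nm

5.292 nm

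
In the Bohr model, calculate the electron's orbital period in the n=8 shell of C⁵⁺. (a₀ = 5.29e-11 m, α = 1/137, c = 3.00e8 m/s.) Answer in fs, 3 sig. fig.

r = n²a₀/Z = 8²·5.29e-11/6 = 5.64e-10 m
v = Zαc/n = 6·0.00730·3.00e8/8 = 1.64e6 m/s
T = 2πr/v = 2.16e-15 s = 2.16 fs

2.16 fs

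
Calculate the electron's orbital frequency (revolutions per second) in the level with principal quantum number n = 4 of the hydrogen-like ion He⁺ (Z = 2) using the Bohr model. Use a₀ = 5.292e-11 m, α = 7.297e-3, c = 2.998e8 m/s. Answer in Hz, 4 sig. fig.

4.112e14 Hz

r = n²a₀/Z = 4.234e-10 m, v = Zαc/n = 1.094e6 m/s
f = v/(2πr) = 4.112e14 Hz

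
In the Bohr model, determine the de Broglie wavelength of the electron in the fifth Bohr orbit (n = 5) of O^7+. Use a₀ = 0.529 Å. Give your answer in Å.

2.08 Å

The Bohr quantisation condition is nλ = 2πr_n.
r_n = n²a₀/Z = 1.65 Å
λ = 2πr_n/n = 2π·1.65/5 = 2.08 Å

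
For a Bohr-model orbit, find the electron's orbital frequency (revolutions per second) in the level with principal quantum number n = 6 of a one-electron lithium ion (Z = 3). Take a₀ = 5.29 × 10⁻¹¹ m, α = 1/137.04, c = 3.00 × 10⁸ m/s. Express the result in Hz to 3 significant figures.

2.74 × 10¹⁴ Hz

r = n²a₀/Z = 6.35 × 10⁻¹⁰ m, v = Zαc/n = 1.09 × 10⁶ m/s
f = v/(2πr) = 2.74 × 10¹⁴ Hz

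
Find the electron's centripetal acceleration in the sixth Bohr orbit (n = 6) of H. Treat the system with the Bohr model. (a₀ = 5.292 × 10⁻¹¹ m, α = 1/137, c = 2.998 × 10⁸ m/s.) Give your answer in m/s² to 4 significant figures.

r = n²a₀/Z = 1.905 × 10⁻⁹ m, v = Zαc/n = 3.647 × 10⁵ m/s
a = v²/r = (3.647 × 10⁵)² / 1.905 × 10⁻⁹ = 6.982 × 10¹⁹ m/s²

6.982 × 10¹⁹ m/s²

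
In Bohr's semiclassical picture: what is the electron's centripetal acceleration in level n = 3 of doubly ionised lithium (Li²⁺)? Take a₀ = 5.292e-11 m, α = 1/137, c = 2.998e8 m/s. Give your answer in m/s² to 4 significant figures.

3.016e22 m/s²

r = n²a₀/Z = 1.588e-10 m, v = Zαc/n = 2.188e6 m/s
a = v²/r = (2.188e6)² / 1.588e-10 = 3.016e22 m/s²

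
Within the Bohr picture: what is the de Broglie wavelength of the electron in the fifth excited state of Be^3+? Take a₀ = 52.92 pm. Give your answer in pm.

The Bohr quantisation condition is nλ = 2πr_n.
r_n = n²a₀/Z = 476.3 pm
λ = 2πr_n/n = 2π·476.3/6 = 498.8 pm

498.8 pm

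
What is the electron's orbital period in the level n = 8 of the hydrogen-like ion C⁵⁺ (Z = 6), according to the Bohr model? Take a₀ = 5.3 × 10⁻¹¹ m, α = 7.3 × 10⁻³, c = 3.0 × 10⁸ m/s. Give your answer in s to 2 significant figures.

r = n²a₀/Z = 8²·5.3 × 10⁻¹¹/6 = 5.7 × 10⁻¹⁰ m
v = Zαc/n = 6·0.0073·3.0 × 10⁸/8 = 1.6 × 10⁶ m/s
T = 2πr/v = 2.2 × 10⁻¹⁵ s

2.2 × 10⁻¹⁵ s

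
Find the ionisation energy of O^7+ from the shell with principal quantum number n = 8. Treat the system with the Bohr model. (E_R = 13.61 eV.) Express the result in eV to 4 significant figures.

E_n = −E_R·Z²/n² = −13.61 × 8²/8² eV = -13.61 eV
Ionisation energy = −E_n = 13.61 eV

13.61 eV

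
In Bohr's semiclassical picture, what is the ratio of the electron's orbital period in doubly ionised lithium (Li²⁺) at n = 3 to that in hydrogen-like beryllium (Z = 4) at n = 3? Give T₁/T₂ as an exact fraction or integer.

T ∝ Z^-2 · n^3
T₁/T₂ = (3/4)^-2 · (3/3)^3 = 16/9

16/9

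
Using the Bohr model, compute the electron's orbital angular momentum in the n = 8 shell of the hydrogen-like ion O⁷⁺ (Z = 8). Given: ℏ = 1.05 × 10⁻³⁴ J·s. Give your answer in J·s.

L_n = nℏ = 8 × 1.05 × 10⁻³⁴ = 8.40 × 10⁻³⁴ J·s

8.40 × 10⁻³⁴ J·s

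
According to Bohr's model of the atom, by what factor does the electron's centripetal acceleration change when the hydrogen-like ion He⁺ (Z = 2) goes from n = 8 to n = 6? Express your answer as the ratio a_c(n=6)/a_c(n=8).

256/81

a_c ∝ Z^3 · n^-4; with Z fixed, a_c ∝ n^-4.
a_c(n=6)/a_c(n=8) = (6/8)^-4 = 256/81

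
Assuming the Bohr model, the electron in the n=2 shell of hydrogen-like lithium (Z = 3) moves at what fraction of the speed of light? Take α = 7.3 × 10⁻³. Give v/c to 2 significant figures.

0.011

v_n = Zαc/n, so v/c = Zα/n = 3 × 0.0073 / 2 = 0.011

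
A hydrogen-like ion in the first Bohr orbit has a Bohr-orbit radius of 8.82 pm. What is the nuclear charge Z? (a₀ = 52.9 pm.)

6

r_n = n²a₀/Z ⇒ Z = n²a₀/r = 1² × 52.9 / 8.82 ≈ 6.00
Z = 6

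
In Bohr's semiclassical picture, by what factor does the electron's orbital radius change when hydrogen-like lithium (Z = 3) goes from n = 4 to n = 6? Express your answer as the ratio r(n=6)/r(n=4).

r ∝ Z^-1 · n^2; with Z fixed, r ∝ n^2.
r(n=6)/r(n=4) = (6/4)^2 = 9/4

9/4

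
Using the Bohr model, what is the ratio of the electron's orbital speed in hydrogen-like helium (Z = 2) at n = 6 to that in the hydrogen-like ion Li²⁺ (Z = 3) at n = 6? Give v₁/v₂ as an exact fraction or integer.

v ∝ Z^1 · n^-1
v₁/v₂ = (2/3)^1 · (6/6)^-1 = 2/3

2/3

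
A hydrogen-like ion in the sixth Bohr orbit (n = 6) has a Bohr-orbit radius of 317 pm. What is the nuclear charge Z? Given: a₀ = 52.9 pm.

6

r_n = n²a₀/Z ⇒ Z = n²a₀/r = 6² × 52.9 / 317 ≈ 6.01
Z = 6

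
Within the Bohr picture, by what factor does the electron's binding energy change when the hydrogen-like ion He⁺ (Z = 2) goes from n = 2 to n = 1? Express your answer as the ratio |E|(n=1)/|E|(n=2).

4

|E| ∝ Z^2 · n^-2; with Z fixed, |E| ∝ n^-2.
|E|(n=1)/|E|(n=2) = (1/2)^-2 = 4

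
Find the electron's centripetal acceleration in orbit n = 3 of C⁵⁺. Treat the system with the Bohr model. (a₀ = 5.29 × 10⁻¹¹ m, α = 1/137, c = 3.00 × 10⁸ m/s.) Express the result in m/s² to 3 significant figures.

r = n²a₀/Z = 7.94 × 10⁻¹¹ m, v = Zαc/n = 4.38 × 10⁶ m/s
a = v²/r = (4.38 × 10⁶)² / 7.94 × 10⁻¹¹ = 2.42 × 10²³ m/s²

2.42 × 10²³ m/s²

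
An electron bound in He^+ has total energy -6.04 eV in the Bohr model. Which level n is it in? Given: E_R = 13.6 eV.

E_n = −E_R Z²/n² ⇒ n² = E_R Z²/(−E_n) = 13.6 × 2² / 6.04 ≈ 9.01
n = 3

3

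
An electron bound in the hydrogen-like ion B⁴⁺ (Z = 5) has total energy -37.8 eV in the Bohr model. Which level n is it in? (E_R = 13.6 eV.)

E_n = −E_R Z²/n² ⇒ n² = E_R Z²/(−E_n) = 13.6 × 5² / 37.8 ≈ 8.99
n = 3

3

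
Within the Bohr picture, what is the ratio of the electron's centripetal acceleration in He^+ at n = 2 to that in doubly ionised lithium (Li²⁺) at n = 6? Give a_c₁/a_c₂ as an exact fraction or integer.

a_c ∝ Z^3 · n^-4
a_c₁/a_c₂ = (2/3)^3 · (2/6)^-4 = 24

24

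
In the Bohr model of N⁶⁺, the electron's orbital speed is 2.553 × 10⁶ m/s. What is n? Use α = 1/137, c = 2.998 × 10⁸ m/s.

v_n = Zαc/n ⇒ n = Zαc/v = 7 × 0.007299 × 2.998 × 10⁸ / 2.553 × 10⁶ ≈ 6.00
n = 6

6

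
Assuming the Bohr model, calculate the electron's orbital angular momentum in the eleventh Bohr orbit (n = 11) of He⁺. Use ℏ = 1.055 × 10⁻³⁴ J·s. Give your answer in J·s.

L_n = nℏ = 11 × 1.055 × 10⁻³⁴ = 1.160 × 10⁻³³ J·s

1.160 × 10⁻³³ J·s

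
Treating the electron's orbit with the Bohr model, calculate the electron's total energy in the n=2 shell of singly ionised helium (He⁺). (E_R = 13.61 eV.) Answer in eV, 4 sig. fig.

-13.61 eV

E_n = −E_R·Z²/n² = −13.61 × 2²/2² = -13.61 eV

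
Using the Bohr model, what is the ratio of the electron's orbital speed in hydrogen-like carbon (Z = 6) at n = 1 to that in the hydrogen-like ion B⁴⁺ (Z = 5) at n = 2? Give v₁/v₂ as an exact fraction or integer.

12/5

v ∝ Z^1 · n^-1
v₁/v₂ = (6/5)^1 · (1/2)^-1 = 12/5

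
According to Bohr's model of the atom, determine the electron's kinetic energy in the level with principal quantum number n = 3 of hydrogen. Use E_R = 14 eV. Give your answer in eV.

For a Coulomb orbit the virial theorem gives K = −E_n.
E_n = −E_R·Z²/n², so K = E_R·Z²/n² = 14 × 1²/3² = 1.6 eV

1.6 eV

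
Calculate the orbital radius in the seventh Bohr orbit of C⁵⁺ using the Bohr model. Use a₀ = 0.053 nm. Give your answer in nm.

0.43 nm

r_n = n²a₀/Z = 7² × 0.053 / 6
    = 49 × 0.053 / 6 = 0.43 nm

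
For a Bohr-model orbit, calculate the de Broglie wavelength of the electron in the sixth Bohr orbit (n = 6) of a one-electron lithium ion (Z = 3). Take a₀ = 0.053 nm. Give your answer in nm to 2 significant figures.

The Bohr quantisation condition is nλ = 2πr_n.
r_n = n²a₀/Z = 0.64 nm
λ = 2πr_n/n = 2π·0.64/6 = 0.67 nm

0.67 nm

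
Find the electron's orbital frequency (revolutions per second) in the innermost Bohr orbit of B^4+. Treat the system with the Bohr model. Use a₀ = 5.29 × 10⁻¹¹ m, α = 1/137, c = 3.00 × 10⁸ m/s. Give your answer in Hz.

1.65 × 10¹⁷ Hz

r = n²a₀/Z = 1.06 × 10⁻¹¹ m, v = Zαc/n = 1.09 × 10⁷ m/s
f = v/(2πr) = 1.65 × 10¹⁷ Hz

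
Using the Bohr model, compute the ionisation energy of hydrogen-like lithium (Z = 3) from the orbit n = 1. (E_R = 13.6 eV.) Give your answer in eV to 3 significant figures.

122 eV

E_n = −E_R·Z²/n² = −13.6 × 3²/1² eV = -122 eV
Ionisation energy = −E_n = 122 eV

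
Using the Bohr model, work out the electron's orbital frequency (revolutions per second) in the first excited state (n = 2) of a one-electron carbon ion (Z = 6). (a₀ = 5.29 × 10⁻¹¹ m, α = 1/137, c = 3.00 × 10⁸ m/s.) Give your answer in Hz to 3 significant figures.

2.96 × 10¹⁶ Hz

r = n²a₀/Z = 3.53 × 10⁻¹¹ m, v = Zαc/n = 6.57 × 10⁶ m/s
f = v/(2πr) = 2.96 × 10¹⁶ Hz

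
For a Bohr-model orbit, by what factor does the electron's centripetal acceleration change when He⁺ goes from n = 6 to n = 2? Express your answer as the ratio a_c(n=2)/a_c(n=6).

81

a_c ∝ Z^3 · n^-4; with Z fixed, a_c ∝ n^-4.
a_c(n=2)/a_c(n=6) = (2/6)^-4 = 81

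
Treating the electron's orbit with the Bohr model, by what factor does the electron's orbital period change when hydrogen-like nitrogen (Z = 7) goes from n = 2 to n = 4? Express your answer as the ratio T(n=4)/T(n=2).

8

T ∝ Z^-2 · n^3; with Z fixed, T ∝ n^3.
T(n=4)/T(n=2) = (4/2)^3 = 8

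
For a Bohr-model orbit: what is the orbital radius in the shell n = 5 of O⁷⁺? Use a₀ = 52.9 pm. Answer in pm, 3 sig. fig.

165 pm

r_n = n²a₀/Z = 5² × 52.9 / 8
    = 25 × 52.9 / 8 = 165 pm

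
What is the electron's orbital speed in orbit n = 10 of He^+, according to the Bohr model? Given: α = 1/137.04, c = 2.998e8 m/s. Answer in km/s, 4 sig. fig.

v_n = Zαc/n = 2 × 0.007297 × 2.998e8 / 10
    = 437.5 km/s

437.5 km/s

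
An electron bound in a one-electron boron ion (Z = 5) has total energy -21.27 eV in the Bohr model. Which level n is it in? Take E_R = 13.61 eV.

4

E_n = −E_R Z²/n² ⇒ n² = E_R Z²/(−E_n) = 13.61 × 5² / 21.27 ≈ 16.00
n = 4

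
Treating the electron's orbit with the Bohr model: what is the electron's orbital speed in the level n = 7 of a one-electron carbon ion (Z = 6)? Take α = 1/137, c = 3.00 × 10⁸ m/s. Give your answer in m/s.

v_n = Zαc/n = 6 × 0.00730 × 3.00 × 10⁸ / 7
    = 1.88 × 10⁶ m/s

1.88 × 10⁶ m/s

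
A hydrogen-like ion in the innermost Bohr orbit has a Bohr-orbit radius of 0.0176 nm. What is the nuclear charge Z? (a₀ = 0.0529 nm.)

r_n = n²a₀/Z ⇒ Z = n²a₀/r = 1² × 0.0529 / 0.0176 ≈ 3.01
Z = 3

3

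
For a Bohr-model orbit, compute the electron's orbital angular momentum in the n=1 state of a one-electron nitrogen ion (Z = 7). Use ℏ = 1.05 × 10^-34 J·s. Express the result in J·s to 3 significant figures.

L_n = nℏ = 1 × 1.05 × 10^-34 = 1.05 × 10^-34 J·s

1.05 × 10^-34 J·s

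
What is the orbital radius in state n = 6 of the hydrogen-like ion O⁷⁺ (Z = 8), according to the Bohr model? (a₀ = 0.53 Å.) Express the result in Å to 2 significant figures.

r_n = n²a₀/Z = 6² × 0.53 / 8
    = 36 × 0.53 / 8 = 2.4 Å

2.4 Å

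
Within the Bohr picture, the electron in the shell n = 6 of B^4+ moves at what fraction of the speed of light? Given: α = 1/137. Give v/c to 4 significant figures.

v_n = Zαc/n, so v/c = Zα/n = 5 × 0.007299 / 6 = 0.006083

0.006083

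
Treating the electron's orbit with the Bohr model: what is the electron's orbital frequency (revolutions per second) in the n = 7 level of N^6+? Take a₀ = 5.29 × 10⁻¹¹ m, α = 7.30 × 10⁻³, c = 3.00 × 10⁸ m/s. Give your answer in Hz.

r = n²a₀/Z = 3.70 × 10⁻¹⁰ m, v = Zαc/n = 2.19 × 10⁶ m/s
f = v/(2πr) = 9.41 × 10¹⁴ Hz

9.41 × 10¹⁴ Hz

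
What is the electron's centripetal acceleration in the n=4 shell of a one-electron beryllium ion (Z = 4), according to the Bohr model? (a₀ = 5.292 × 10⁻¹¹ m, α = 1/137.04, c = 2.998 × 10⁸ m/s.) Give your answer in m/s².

r = n²a₀/Z = 2.117 × 10⁻¹⁰ m, v = Zαc/n = 2.188 × 10⁶ m/s
a = v²/r = (2.188 × 10⁶)² / 2.117 × 10⁻¹⁰ = 2.261 × 10²² m/s²

2.261 × 10²² m/s²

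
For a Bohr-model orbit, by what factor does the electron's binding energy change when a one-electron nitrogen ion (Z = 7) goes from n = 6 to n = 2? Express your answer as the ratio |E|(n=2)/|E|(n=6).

|E| ∝ Z^2 · n^-2; with Z fixed, |E| ∝ n^-2.
|E|(n=2)/|E|(n=6) = (2/6)^-2 = 9

9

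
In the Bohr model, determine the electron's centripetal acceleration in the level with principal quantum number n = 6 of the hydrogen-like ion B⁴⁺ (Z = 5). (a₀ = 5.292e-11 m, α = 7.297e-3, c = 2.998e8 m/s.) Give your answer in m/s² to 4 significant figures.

r = n²a₀/Z = 3.810e-10 m, v = Zαc/n = 1.823e6 m/s
a = v²/r = (1.823e6)² / 3.810e-10 = 8.722e21 m/s²

8.722e21 m/s²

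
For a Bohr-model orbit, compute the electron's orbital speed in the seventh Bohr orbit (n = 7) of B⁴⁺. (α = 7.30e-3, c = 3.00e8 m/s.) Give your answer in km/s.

1560 km/s

v_n = Zαc/n = 5 × 0.00730 × 3.00e8 / 7
    = 1560 km/s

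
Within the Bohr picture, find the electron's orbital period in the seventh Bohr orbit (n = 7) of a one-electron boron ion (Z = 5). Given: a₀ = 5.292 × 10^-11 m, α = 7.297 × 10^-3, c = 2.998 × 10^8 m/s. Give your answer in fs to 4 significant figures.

2.085 fs

r = n²a₀/Z = 7²·5.292 × 10^-11/5 = 5.186 × 10^-10 m
v = Zαc/n = 5·0.007297·2.998 × 10^8/7 = 1.563 × 10^6 m/s
T = 2πr/v = 2.085 × 10^-15 s = 2.085 fs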